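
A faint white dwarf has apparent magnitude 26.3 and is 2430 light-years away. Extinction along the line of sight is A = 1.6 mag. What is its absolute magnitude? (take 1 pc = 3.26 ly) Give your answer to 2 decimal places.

M ≈ 15.34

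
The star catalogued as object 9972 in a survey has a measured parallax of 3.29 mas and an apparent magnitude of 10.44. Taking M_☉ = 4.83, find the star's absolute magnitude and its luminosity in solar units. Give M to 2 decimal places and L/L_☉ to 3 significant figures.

M ≈ 3.03; L/L_☉ ≈ 5.27

d = 1/p = 1000/3.29 mas = 304.0 pc
M = m − 5 log₁₀ d + 5 = 10.44 − 5·2.4828 + 5 = 3.026
M − M_☉ = 3.026 − 4.83 = -1.804
L/L_☉ = 10^(−0.4 × -1.804) = 5.268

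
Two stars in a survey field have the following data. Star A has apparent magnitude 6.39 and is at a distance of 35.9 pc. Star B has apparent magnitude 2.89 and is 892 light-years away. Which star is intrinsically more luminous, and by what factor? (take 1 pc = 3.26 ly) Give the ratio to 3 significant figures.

Star B is more luminous, by a factor of 1460.

Star A: M = m − 5 log₁₀ d + 5 = 6.39 − 5·1.5551 + 5 = 3.615
Star B: d = 892 ly / 3.26 = 273.6 pc
Star B: M = m − 5 log₁₀ d + 5 = 2.89 − 5·2.4371 + 5 = -4.296
ΔM = M_A − M_B = 3.615 − (-4.296) = 7.910; smaller M is more luminous → Star B.
L ratio = 10^(0.4 |ΔM|) = 10^3.164 = 1459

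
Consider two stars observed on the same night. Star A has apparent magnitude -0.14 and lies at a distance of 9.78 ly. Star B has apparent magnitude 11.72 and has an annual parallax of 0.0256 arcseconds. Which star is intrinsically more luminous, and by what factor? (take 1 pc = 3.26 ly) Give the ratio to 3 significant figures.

Star A is more luminous, by a factor of 327.

Star A: d = 9.78 ly / 3.26 = 3.000 pc
Star A: M = m − 5 log₁₀ d + 5 = -0.14 − 5·0.4771 + 5 = 2.474
Star B: d = 1/p = 1/0.0256″ = 39.06 pc
Star B: M = m − 5 log₁₀ d + 5 = 11.72 − 5·1.5918 + 5 = 8.761
ΔM = M_A − M_B = 2.474 − (8.761) = -6.287; smaller M is more luminous → Star A.
L ratio = 10^(0.4 |ΔM|) = 10^2.515 = 327.1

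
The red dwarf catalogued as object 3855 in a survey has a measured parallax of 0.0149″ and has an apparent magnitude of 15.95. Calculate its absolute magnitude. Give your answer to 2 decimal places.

d = 1/p = 1/0.0149″ = 67.11 pc
5 log₁₀(d/10 pc) = 5 log₁₀(67.11) − 5 = 4.134
M = m − 5 log₁₀(d/10) = 15.95 − 4.134 = 11.816

M ≈ 11.82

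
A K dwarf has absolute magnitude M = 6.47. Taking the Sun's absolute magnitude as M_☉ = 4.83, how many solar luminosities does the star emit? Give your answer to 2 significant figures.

L/L_☉ ≈ 0.22

M − M_☉ = 6.47 − 4.83 = 1.640
L/L_☉ = 10^(−0.4 (M − M_☉)) = 10^-0.656 = 0.2208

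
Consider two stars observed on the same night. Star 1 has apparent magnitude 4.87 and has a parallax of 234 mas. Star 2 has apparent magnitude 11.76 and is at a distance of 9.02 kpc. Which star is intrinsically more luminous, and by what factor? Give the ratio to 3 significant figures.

Star 1: p = 234 mas = 0.234″ → d = 1/p = 4.274 pc
Star 1: M = m − 5 log₁₀ d + 5 = 4.87 − 5·0.6308 + 5 = 6.716
Star 2: d = 9.02 kpc = 9020 pc
Star 2: M = m − 5 log₁₀ d + 5 = 11.76 − 5·3.9552 + 5 = -3.016
ΔM = M_1 − M_2 = 6.716 − (-3.016) = 9.732; smaller M is more luminous → Star 2.
L ratio = 10^(0.4 |ΔM|) = 10^3.893 = 7813

Star 2 is more luminous, by a factor of 7810.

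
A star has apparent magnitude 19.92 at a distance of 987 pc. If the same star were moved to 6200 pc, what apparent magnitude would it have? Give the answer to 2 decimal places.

m ≈ 23.91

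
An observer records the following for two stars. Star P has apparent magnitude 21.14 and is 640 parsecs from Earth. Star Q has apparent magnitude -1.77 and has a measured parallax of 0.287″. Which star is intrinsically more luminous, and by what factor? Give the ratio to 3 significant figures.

Star Q is more luminous, by a factor of 43200.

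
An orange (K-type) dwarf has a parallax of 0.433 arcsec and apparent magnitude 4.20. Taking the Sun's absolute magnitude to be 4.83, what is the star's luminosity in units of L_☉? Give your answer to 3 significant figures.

L/L_☉ ≈ 0.0953

d = 1/p = 1/0.433″ = 2.309 pc
M = m − 5 log₁₀ d + 5 = 4.20 − 5·0.3635 + 5 = 7.382
M − M_☉ = 7.382 − 4.83 = 2.552
L/L_☉ = 10^(−0.4 × 2.552) = 0.09528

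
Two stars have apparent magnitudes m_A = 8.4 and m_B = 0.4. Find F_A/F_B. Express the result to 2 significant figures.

F_A/F_B ≈ 6.3×10^-4

Δm = 8.4 − (0.4) = 8.0
Flux ratio = 10^(−0.4 Δm) = 10^(−0.4 × 8.0) = 10^-3.200 = 6.310×10^-4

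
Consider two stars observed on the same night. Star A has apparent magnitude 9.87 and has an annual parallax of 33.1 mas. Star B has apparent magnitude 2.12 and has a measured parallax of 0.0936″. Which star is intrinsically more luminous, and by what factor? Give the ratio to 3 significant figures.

Star B is more luminous, by a factor of 157.

Star A: p = 33.1 mas = 0.0331″ → d = 1/p = 30.21 pc
Star A: M = m − 5 log₁₀ d + 5 = 9.87 − 5·1.4802 + 5 = 7.469
Star B: d = 1/p = 1/0.0936″ = 10.68 pc
Star B: M = m − 5 log₁₀ d + 5 = 2.12 − 5·1.0287 + 5 = 1.976
ΔM = M_A − M_B = 7.469 − (1.976) = 5.493; smaller M is more luminous → Star B.
L ratio = 10^(0.4 |ΔM|) = 10^2.197 = 157.4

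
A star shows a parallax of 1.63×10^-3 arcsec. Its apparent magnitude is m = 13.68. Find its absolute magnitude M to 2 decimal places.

M ≈ 4.74

d = 1/p = 1/1.63×10^-3″ = 613.5 pc
5 log₁₀(d/10 pc) = 5 log₁₀(613.5) − 5 = 8.939
M = m − 5 log₁₀(d/10) = 13.68 − 8.939 = 4.741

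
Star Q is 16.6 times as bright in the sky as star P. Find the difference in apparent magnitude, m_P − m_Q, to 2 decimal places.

Pogson: Δm = −2.5 log₁₀(ratio) = −2.5 log₁₀(16.6) = −2.5 × 1.2201 = -3.050
Star Q is brighter so has the smaller magnitude: m_P − m_Q is positive.

m_P − m_Q ≈ 3.05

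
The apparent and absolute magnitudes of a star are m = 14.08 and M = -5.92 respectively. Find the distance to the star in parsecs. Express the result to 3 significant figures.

d ≈ 100000 pc

Distance modulus: m − M = 14.08 − (-5.92) = 20.000
m − M = 5 log₁₀ d − 5
log₁₀ d = (m − M)/5 + 1 = 5.0000
d = 10^5.0000 = 100000 pc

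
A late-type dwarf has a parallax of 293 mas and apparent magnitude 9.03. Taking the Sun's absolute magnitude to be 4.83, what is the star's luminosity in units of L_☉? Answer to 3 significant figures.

L/L_☉ ≈ 2.43×10^-3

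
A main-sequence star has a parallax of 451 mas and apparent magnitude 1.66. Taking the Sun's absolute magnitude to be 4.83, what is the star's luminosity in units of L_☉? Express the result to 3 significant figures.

L/L_☉ ≈ 0.911

d = 1/p = 1000/451 mas = 2.217 pc
M = m − 5 log₁₀ d + 5 = 1.66 − 5·0.3458 + 5 = 4.931
M − M_☉ = 4.931 − 4.83 = 0.101
L/L_☉ = 10^(−0.4 × 0.101) = 0.9113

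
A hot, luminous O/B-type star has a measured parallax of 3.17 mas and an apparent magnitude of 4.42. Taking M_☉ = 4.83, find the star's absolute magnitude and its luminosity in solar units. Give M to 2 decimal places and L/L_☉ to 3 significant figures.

d = 1/p = 1000/3.17 mas = 315.5 pc
M = m − 5 log₁₀ d + 5 = 4.42 − 5·2.4989 + 5 = -3.075
M − M_☉ = -3.075 − 4.83 = -7.905
L/L_☉ = 10^(−0.4 × -7.905) = 1452

M ≈ -3.07; L/L_☉ ≈ 1450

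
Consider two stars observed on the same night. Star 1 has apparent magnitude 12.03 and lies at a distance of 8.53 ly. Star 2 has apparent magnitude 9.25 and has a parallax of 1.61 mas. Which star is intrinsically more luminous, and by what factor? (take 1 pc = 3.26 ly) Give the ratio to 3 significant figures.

Star 2 is more luminous, by a factor of 729000.

Star 1: d = 8.53 ly / 3.26 = 2.617 pc
Star 1: M = m − 5 log₁₀ d + 5 = 12.03 − 5·0.4177 + 5 = 14.941
Star 2: p = 1.61 mas = 1.61×10^-3″ → d = 1/p = 621.1 pc
Star 2: M = m − 5 log₁₀ d + 5 = 9.25 − 5·2.7932 + 5 = 0.284
ΔM = M_1 − M_2 = 14.941 − (0.284) = 14.657; smaller M is more luminous → Star 2.
L ratio = 10^(0.4 |ΔM|) = 10^5.863 = 729300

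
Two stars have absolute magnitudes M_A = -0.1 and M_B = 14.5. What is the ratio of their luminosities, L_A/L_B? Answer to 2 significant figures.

L_A/L_B ≈ 690000

ΔM = M_A − M_B = -14.6
L_A/L_B = 10^(−0.4 ΔM) = 10^5.840 = 691800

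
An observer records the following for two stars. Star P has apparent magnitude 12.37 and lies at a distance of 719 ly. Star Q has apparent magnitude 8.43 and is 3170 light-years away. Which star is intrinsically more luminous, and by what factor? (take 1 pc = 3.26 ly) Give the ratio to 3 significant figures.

Star P: d = 719 ly / 3.26 = 220.6 pc
Star P: M = m − 5 log₁₀ d + 5 = 12.37 − 5·2.3435 + 5 = 5.652
Star Q: d = 3170 ly / 3.26 = 972.4 pc
Star Q: M = m − 5 log₁₀ d + 5 = 8.43 − 5·2.9878 + 5 = -1.509
ΔM = M_P − M_Q = 5.652 − (-1.509) = 7.162; smaller M is more luminous → Star Q.
L ratio = 10^(0.4 |ΔM|) = 10^2.865 = 732.3

Star Q is more luminous, by a factor of 732.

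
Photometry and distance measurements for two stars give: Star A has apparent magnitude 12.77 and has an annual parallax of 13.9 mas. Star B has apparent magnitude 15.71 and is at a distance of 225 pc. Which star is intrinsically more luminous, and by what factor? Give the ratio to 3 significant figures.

Star A is more luminous, by a factor of 1.53.

Star A: p = 13.9 mas = 0.0139″ → d = 1/p = 71.94 pc
Star A: M = m − 5 log₁₀ d + 5 = 12.77 − 5·1.8570 + 5 = 8.485
Star B: M = m − 5 log₁₀ d + 5 = 15.71 − 5·2.3522 + 5 = 8.949
ΔM = M_A − M_B = 8.485 − (8.949) = -0.464; smaller M is more luminous → Star A.
L ratio = 10^(0.4 |ΔM|) = 10^0.186 = 1.533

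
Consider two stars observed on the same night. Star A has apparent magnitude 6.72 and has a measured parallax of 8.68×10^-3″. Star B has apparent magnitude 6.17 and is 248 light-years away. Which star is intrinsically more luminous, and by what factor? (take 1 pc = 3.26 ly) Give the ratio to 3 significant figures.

Star A is more luminous, by a factor of 1.38.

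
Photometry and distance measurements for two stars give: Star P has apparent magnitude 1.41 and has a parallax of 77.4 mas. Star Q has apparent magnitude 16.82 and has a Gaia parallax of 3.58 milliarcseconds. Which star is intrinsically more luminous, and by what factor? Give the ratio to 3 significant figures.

Star P: p = 77.4 mas = 0.0774″ → d = 1/p = 12.92 pc
Star P: M = m − 5 log₁₀ d + 5 = 1.41 − 5·1.1113 + 5 = 0.854
Star Q: p = 3.58 mas = 3.58×10^-3″ → d = 1/p = 279.3 pc
Star Q: M = m − 5 log₁₀ d + 5 = 16.82 − 5·2.4461 + 5 = 9.589
ΔM = M_P − M_Q = 0.854 − (9.589) = -8.736; smaller M is more luminous → Star P.
L ratio = 10^(0.4 |ΔM|) = 10^3.494 = 3121

Star P is more luminous, by a factor of 3120.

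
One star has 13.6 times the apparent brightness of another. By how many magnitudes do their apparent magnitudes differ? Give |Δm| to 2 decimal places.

|Δm| ≈ 2.83

Pogson: Δm = −2.5 log₁₀(ratio) = −2.5 log₁₀(13.6) = −2.5 × 1.1335 = -2.834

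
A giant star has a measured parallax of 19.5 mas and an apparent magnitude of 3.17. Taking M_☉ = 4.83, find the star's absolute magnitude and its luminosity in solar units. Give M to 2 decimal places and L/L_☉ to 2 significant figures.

d = 1/p = 1000/19.5 mas = 51.28 pc
M = m − 5 log₁₀ d + 5 = 3.17 − 5·1.7100 + 5 = -0.380
M − M_☉ = -0.380 − 4.83 = -5.210
L/L_☉ = 10^(−0.4 × -5.210) = 121.3

M ≈ -0.38; L/L_☉ ≈ 120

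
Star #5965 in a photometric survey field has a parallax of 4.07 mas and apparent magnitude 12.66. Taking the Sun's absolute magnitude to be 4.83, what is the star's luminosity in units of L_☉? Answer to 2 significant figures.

d = 1/p = 1000/4.07 mas = 245.7 pc
M = m − 5 log₁₀ d + 5 = 12.66 − 5·2.3904 + 5 = 5.708
M − M_☉ = 5.708 − 4.83 = 0.878
L/L_☉ = 10^(−0.4 × 0.878) = 0.4455

L/L_☉ ≈ 0.45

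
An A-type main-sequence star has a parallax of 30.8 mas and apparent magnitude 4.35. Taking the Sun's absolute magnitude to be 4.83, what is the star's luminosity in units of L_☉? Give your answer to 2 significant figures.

L/L_☉ ≈ 16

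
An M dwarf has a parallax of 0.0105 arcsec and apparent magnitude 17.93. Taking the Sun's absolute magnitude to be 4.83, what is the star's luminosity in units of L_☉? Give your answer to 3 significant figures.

L/L_☉ ≈ 5.22×10^-4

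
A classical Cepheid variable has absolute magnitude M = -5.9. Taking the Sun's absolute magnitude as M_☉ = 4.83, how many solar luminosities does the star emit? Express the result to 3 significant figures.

L/L_☉ ≈ 19600

M − M_☉ = -5.9 − 4.83 = -10.730
L/L_☉ = 10^(−0.4 (M − M_☉)) = 10^4.292 = 19590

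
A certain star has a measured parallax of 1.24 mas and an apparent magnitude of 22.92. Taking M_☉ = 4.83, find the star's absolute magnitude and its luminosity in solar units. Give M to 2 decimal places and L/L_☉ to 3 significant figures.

M ≈ 13.39; L/L_☉ ≈ 3.78×10^-4

d = 1/p = 1000/1.24 mas = 806.5 pc
M = m − 5 log₁₀ d + 5 = 22.92 − 5·2.9066 + 5 = 13.387
M − M_☉ = 13.387 − 4.83 = 8.557
L/L_☉ = 10^(−0.4 × 8.557) = 3.777×10^-4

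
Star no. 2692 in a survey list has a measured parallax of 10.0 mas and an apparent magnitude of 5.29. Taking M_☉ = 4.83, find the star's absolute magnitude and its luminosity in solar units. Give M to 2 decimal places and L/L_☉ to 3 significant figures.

M ≈ 0.29; L/L_☉ ≈ 65.5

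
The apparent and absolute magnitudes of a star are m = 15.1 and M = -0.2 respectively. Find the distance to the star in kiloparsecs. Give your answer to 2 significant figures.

μ = m − M = 15.300
m − M = 5 log₁₀ d − 5
log₁₀ d = (m − M)/5 + 1 = 4.0600
d = 10^4.0600 = 11480 pc
= 11.48 kpc

d ≈ 11 kpc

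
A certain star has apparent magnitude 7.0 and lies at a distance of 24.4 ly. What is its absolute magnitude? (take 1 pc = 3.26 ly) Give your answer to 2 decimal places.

d = 24.4 ly / 3.26 = 7.485 pc
5 log₁₀(d/10 pc) = 5 log₁₀(7.485) − 5 = -0.629
M = m − 5 log₁₀(d/10) = 7.0 + 0.629 = 7.629

M ≈ 7.63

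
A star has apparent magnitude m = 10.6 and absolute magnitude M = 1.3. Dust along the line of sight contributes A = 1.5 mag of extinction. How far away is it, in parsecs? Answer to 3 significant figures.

d ≈ 363 pc

m − M = 5 log₁₀(d/10 pc) + A  ⇒  10.6 − (1.3) − 1.5 = 5 log₁₀(d/10)
7.800 = 5 log₁₀(d/10)
log₁₀ d = (m − M − A)/5 + 1 = 2.5600
d = 10^2.5600 = 363.1 pc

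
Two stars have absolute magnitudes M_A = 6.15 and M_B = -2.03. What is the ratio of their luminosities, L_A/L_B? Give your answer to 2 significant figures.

L_A/L_B ≈ 5.3×10^-4

ΔM = M_A − M_B = 8.18
L_A/L_B = 10^(−0.4 ΔM) = 10^-3.272 = 5.346×10^-4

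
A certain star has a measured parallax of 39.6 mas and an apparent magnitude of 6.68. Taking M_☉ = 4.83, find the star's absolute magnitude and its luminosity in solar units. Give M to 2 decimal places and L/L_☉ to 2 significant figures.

d = 1/p = 1000/39.6 mas = 25.25 pc
M = m − 5 log₁₀ d + 5 = 6.68 − 5·1.4023 + 5 = 4.668
M − M_☉ = 4.668 − 4.83 = -0.162
L/L_☉ = 10^(−0.4 × -0.162) = 1.160

M ≈ 4.67; L/L_☉ ≈ 1.2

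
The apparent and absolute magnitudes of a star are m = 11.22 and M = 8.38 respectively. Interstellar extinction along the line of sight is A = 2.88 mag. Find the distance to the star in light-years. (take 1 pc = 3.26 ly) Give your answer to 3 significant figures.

d ≈ 32.0 ly

m − M = 5 log₁₀(d/10 pc) + A  ⇒  11.22 − (8.38) − 2.88 = 5 log₁₀(d/10)
-0.040 = 5 log₁₀(d/10)
log₁₀ d = (m − M − A)/5 + 1 = 0.9920
d = 10^0.9920 = 9.817 pc
= 32.00 ly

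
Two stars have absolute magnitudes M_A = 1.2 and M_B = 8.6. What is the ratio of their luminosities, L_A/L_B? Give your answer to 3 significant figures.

L_A/L_B ≈ 912

ΔM = M_A − M_B = -7.4
L_A/L_B = 10^(−0.4 ΔM) = 10^2.960 = 912.0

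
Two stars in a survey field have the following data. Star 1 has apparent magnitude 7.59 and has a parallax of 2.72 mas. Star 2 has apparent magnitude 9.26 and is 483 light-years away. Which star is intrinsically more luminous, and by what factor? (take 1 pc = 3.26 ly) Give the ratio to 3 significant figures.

Star 1 is more luminous, by a factor of 28.7.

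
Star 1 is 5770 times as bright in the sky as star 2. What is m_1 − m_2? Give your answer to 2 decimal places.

Pogson: Δm = −2.5 log₁₀(ratio) = −2.5 log₁₀(5770) = −2.5 × 3.7612 = -9.403
Star 1 is brighter, so it has the smaller magnitude: the difference is negative.

m_1 − m_2 ≈ -9.40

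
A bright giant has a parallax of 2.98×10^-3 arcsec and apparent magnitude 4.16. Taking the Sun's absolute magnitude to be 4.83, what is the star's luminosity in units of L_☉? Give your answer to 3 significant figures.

d = 1/p = 1/2.98×10^-3″ = 335.6 pc
M = m − 5 log₁₀ d + 5 = 4.16 − 5·2.5258 + 5 = -3.469
M − M_☉ = -3.469 − 4.83 = -8.299
L/L_☉ = 10^(−0.4 × -8.299) = 2087

L/L_☉ ≈ 2090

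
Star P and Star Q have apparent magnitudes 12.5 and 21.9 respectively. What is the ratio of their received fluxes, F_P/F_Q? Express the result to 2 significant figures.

Magnitude difference = -9.4
Flux ratio = 10^(−0.4 Δm) = 10^(−0.4 × -9.4) = 10^3.760 = 5754

F_P/F_Q ≈ 5800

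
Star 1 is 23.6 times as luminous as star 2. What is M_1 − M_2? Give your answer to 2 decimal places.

M_1 − M_2 ≈ -3.43

Pogson: ΔM = −2.5 log₁₀(ratio) = −2.5 log₁₀(23.6) = −2.5 × 1.3729 = -3.432
Star 1 is brighter, so it has the smaller magnitude: the difference is negative.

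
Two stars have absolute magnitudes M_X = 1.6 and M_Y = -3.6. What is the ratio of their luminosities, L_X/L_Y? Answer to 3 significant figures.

ΔM = M_X − M_Y = 5.2
L_X/L_Y = 10^(−0.4 ΔM) = 10^-2.080 = 8.318×10^-3

L_X/L_Y ≈ 8.32×10^-3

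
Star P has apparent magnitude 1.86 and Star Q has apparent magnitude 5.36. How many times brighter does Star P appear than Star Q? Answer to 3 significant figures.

Magnitude difference = -3.50
Flux ratio = 10^(−0.4 Δm) = 10^(−0.4 × -3.50) = 10^1.400 = 25.12

25.1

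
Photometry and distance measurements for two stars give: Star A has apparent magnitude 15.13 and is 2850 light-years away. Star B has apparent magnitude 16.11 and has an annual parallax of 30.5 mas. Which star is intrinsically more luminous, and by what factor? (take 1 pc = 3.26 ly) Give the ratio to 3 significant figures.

Star A is more luminous, by a factor of 1750.

Star A: d = 2850 ly / 3.26 = 874.2 pc
Star A: M = m − 5 log₁₀ d + 5 = 15.13 − 5·2.9416 + 5 = 5.422
Star B: p = 30.5 mas = 0.0305″ → d = 1/p = 32.79 pc
Star B: M = m − 5 log₁₀ d + 5 = 16.11 − 5·1.5157 + 5 = 13.531
ΔM = M_A − M_B = 5.422 − (13.531) = -8.110; smaller M is more luminous → Star A.
L ratio = 10^(0.4 |ΔM|) = 10^3.244 = 1753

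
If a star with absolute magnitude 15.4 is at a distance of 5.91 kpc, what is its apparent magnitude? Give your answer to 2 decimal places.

d = 5.91 kpc = 5910 pc
m = M + 5 log₁₀ d − 5 = 15.4 + 5·3.7716 − 5 = 29.258

m ≈ 29.26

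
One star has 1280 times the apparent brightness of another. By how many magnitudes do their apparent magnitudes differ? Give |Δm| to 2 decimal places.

Pogson: Δm = −2.5 log₁₀(ratio) = −2.5 log₁₀(1280) = −2.5 × 3.1072 = -7.768

|Δm| ≈ 7.77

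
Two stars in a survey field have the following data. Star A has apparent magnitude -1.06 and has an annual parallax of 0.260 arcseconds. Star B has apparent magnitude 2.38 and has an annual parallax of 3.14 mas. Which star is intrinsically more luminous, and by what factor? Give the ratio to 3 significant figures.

Star B is more luminous, by a factor of 288.

Star A: d = 1/p = 1/0.260″ = 3.846 pc
Star A: M = m − 5 log₁₀ d + 5 = -1.06 − 5·0.5850 + 5 = 1.015
Star B: p = 3.14 mas = 3.14×10^-3″ → d = 1/p = 318.5 pc
Star B: M = m − 5 log₁₀ d + 5 = 2.38 − 5·2.5031 + 5 = -5.135
ΔM = M_A − M_B = 1.015 − (-5.135) = 6.150; smaller M is more luminous → Star B.
L ratio = 10^(0.4 |ΔM|) = 10^2.460 = 288.5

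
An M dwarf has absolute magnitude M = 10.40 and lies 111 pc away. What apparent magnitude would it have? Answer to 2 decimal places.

m ≈ 15.63

m = M + 5 log₁₀ d − 5 = 10.40 + 5·2.0453 − 5 = 15.627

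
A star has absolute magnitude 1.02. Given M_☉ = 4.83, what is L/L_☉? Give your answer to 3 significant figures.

L/L_☉ ≈ 33.4

M − M_☉ = 1.02 − 4.83 = -3.810
L/L_☉ = 10^(−0.4 (M − M_☉)) = 10^1.524 = 33.42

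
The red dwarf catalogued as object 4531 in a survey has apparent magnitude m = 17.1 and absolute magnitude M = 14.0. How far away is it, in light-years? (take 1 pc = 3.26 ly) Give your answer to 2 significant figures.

μ = m − M = 3.100
m − M = 5 log₁₀ d − 5
log₁₀ d = (m − M)/5 + 1 = 1.6200
d = 10^1.6200 = 41.69 pc
= 135.9 ly

d ≈ 140 ly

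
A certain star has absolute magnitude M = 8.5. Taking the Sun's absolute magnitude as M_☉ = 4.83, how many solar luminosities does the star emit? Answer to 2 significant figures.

L/L_☉ ≈ 0.034

M − M_☉ = 8.5 − 4.83 = 3.670
L/L_☉ = 10^(−0.4 (M − M_☉)) = 10^-1.468 = 0.03404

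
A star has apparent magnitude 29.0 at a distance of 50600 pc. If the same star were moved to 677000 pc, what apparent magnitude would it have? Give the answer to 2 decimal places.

Flux ∝ 1/d², so Δm = 5 log₁₀(d₂/d₁) = 5 log₁₀(677000/50600) = 5.632
m₂ = m₁ + Δm = 29.0 + (5.632) = 34.632

m ≈ 34.63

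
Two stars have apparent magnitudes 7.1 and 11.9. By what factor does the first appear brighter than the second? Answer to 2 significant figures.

83

Δm = 7.1 − (11.9) = -4.8
Flux ratio = 10^(−0.4 Δm) = 10^(−0.4 × -4.8) = 10^1.920 = 83.18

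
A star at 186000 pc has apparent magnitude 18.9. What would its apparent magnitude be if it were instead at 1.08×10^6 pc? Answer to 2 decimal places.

m ≈ 22.72

Flux ∝ 1/d², so Δm = 5 log₁₀(d₂/d₁) = 5 log₁₀(1.08×10^6/186000) = 3.820
m₂ = m₁ + Δm = 18.9 + (3.820) = 22.720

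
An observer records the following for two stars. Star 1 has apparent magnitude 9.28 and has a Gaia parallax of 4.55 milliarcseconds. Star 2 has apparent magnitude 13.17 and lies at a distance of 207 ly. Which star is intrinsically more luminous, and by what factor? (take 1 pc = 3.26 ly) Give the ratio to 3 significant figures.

Star 1 is more luminous, by a factor of 431.

Star 1: p = 4.55 mas = 4.55×10^-3″ → d = 1/p = 219.8 pc
Star 1: M = m − 5 log₁₀ d + 5 = 9.28 − 5·2.3420 + 5 = 2.570
Star 2: d = 207 ly / 3.26 = 63.50 pc
Star 2: M = m − 5 log₁₀ d + 5 = 13.17 − 5·1.8028 + 5 = 9.156
ΔM = M_1 − M_2 = 2.570 − (9.156) = -6.586; smaller M is more luminous → Star 1.
L ratio = 10^(0.4 |ΔM|) = 10^2.634 = 431.0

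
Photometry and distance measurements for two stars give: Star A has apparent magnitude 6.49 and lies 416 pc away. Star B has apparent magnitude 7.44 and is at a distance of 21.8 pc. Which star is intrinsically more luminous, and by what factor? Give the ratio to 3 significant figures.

Star A is more luminous, by a factor of 874.

Star A: M = m − 5 log₁₀ d + 5 = 6.49 − 5·2.6191 + 5 = -1.605
Star B: M = m − 5 log₁₀ d + 5 = 7.44 − 5·1.3385 + 5 = 5.748
ΔM = M_A − M_B = -1.605 − (5.748) = -7.353; smaller M is more luminous → Star A.
L ratio = 10^(0.4 |ΔM|) = 10^2.941 = 873.5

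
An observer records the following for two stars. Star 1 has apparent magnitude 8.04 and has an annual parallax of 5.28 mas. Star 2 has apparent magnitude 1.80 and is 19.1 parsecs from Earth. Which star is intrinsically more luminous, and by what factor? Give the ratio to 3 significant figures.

Star 1: p = 5.28 mas = 5.28×10^-3″ → d = 1/p = 189.4 pc
Star 1: M = m − 5 log₁₀ d + 5 = 8.04 − 5·2.2774 + 5 = 1.653
Star 2: M = m − 5 log₁₀ d + 5 = 1.80 − 5·1.2810 + 5 = 0.395
ΔM = M_1 − M_2 = 1.653 − (0.395) = 1.258; smaller M is more luminous → Star 2.
L ratio = 10^(0.4 |ΔM|) = 10^0.503 = 3.187

Star 2 is more luminous, by a factor of 3.19.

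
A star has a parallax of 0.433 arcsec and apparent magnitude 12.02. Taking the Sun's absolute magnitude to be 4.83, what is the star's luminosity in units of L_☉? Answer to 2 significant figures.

L/L_☉ ≈ 7.1×10^-5

d = 1/p = 1/0.433″ = 2.309 pc
M = m − 5 log₁₀ d + 5 = 12.02 − 5·0.3635 + 5 = 15.202
M − M_☉ = 15.202 − 4.83 = 10.372
L/L_☉ = 10^(−0.4 × 10.372) = 7.096×10^-5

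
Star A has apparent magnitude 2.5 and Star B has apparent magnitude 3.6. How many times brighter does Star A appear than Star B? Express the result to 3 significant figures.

Magnitude difference = -1.1
Flux ratio = 10^(−0.4 Δm) = 10^(−0.4 × -1.1) = 10^0.440 = 2.754

2.75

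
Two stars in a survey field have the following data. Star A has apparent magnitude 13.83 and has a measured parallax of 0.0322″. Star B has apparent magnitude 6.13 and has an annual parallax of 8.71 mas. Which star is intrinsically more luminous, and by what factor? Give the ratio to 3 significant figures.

Star B is more luminous, by a factor of 16400.

Star A: d = 1/p = 1/0.0322″ = 31.06 pc
Star A: M = m − 5 log₁₀ d + 5 = 13.83 − 5·1.4921 + 5 = 11.369
Star B: p = 8.71 mas = 8.71×10^-3″ → d = 1/p = 114.8 pc
Star B: M = m − 5 log₁₀ d + 5 = 6.13 − 5·2.0600 + 5 = 0.830
ΔM = M_A − M_B = 11.369 − (0.830) = 10.539; smaller M is more luminous → Star B.
L ratio = 10^(0.4 |ΔM|) = 10^4.216 = 16430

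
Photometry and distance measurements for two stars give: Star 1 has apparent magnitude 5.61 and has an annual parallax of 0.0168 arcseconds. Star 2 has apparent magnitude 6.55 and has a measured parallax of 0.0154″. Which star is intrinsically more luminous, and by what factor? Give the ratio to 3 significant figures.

Star 1: d = 1/p = 1/0.0168″ = 59.52 pc
Star 1: M = m − 5 log₁₀ d + 5 = 5.61 − 5·1.7747 + 5 = 1.737
Star 2: d = 1/p = 1/0.0154″ = 64.94 pc
Star 2: M = m − 5 log₁₀ d + 5 = 6.55 − 5·1.8125 + 5 = 2.488
ΔM = M_1 − M_2 = 1.737 − (2.488) = -0.751; smaller M is more luminous → Star 1.
L ratio = 10^(0.4 |ΔM|) = 10^0.300 = 1.997

Star 1 is more luminous, by a factor of 2.00.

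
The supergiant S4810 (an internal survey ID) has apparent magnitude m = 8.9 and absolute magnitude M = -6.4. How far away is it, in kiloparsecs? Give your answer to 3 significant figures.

d ≈ 11.5 kpc

Distance modulus: m − M = 8.9 − (-6.4) = 15.300
m − M = 5 log₁₀ d − 5
log₁₀ d = (m − M)/5 + 1 = 4.0600
d = 10^4.0600 = 11480 pc
= 11.48 kpc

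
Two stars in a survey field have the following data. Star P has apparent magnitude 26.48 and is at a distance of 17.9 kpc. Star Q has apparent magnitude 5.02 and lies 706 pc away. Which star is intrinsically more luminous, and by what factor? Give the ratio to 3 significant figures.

Star P: d = 17.9 kpc = 17900 pc
Star P: M = m − 5 log₁₀ d + 5 = 26.48 − 5·4.2529 + 5 = 10.216
Star Q: M = m − 5 log₁₀ d + 5 = 5.02 − 5·2.8488 + 5 = -4.224
ΔM = M_P − M_Q = 10.216 − (-4.224) = 14.440; smaller M is more luminous → Star Q.
L ratio = 10^(0.4 |ΔM|) = 10^5.776 = 596900

Star Q is more luminous, by a factor of 597000.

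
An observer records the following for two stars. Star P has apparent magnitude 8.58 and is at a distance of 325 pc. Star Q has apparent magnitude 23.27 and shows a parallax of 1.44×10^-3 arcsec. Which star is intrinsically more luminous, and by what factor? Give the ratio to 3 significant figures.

Star P is more luminous, by a factor of 165000.

Star P: M = m − 5 log₁₀ d + 5 = 8.58 − 5·2.5119 + 5 = 1.021
Star Q: d = 1/p = 1/1.44×10^-3″ = 694.4 pc
Star Q: M = m − 5 log₁₀ d + 5 = 23.27 − 5·2.8416 + 5 = 14.062
ΔM = M_P − M_Q = 1.021 − (14.062) = -13.041; smaller M is more luminous → Star P.
L ratio = 10^(0.4 |ΔM|) = 10^5.216 = 164600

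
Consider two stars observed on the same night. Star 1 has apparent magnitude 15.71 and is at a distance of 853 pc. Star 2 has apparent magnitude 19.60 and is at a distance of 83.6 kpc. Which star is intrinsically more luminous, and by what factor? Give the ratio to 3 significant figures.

Star 2 is more luminous, by a factor of 267.

Star 1: M = m − 5 log₁₀ d + 5 = 15.71 − 5·2.9309 + 5 = 6.055
Star 2: d = 83.6 kpc = 83600 pc
Star 2: M = m − 5 log₁₀ d + 5 = 19.60 − 5·4.9222 + 5 = -0.011
ΔM = M_1 − M_2 = 6.055 − (-0.011) = 6.066; smaller M is more luminous → Star 2.
L ratio = 10^(0.4 |ΔM|) = 10^2.427 = 267.0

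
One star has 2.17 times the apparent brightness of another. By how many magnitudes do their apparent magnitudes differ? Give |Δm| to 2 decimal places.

|Δm| ≈ 0.84

Pogson: Δm = −2.5 log₁₀(ratio) = −2.5 log₁₀(2.17) = −2.5 × 0.3365 = -0.841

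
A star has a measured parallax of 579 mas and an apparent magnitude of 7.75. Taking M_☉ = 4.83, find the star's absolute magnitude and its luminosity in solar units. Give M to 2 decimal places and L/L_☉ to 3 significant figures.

M ≈ 11.56; L/L_☉ ≈ 2.03×10^-3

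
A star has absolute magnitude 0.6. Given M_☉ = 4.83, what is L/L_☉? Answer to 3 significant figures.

M − M_☉ = 0.6 − 4.83 = -4.230
L/L_☉ = 10^(−0.4 (M − M_☉)) = 10^1.692 = 49.20

L/L_☉ ≈ 49.2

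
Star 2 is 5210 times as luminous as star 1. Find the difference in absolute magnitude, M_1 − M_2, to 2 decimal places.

Pogson: ΔM = −2.5 log₁₀(ratio) = −2.5 log₁₀(5210) = −2.5 × 3.7168 = -9.292
Star 2 is brighter so has the smaller magnitude: M_1 − M_2 is positive.

M_1 − M_2 ≈ 9.29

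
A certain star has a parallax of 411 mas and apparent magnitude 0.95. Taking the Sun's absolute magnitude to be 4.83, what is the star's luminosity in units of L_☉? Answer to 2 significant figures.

d = 1/p = 1000/411 mas = 2.433 pc
M = m − 5 log₁₀ d + 5 = 0.95 − 5·0.3862 + 5 = 4.019
M − M_☉ = 4.019 − 4.83 = -0.811
L/L_☉ = 10^(−0.4 × -0.811) = 2.110

L/L_☉ ≈ 2.1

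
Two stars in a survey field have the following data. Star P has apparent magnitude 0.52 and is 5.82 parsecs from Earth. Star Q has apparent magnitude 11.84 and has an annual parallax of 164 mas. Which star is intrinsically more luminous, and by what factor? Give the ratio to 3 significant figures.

Star P is more luminous, by a factor of 30700.

Star P: M = m − 5 log₁₀ d + 5 = 0.52 − 5·0.7649 + 5 = 1.695
Star Q: p = 164 mas = 0.164″ → d = 1/p = 6.098 pc
Star Q: M = m − 5 log₁₀ d + 5 = 11.84 − 5·0.7852 + 5 = 12.914
ΔM = M_P − M_Q = 1.695 − (12.914) = -11.219; smaller M is more luminous → Star P.
L ratio = 10^(0.4 |ΔM|) = 10^4.488 = 30730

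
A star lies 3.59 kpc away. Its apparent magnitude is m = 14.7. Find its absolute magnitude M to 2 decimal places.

M ≈ 1.92

d = 3.59 kpc = 3590 pc
5 log₁₀(d/10 pc) = 5 log₁₀(3590) − 5 = 12.775
M = m − 5 log₁₀(d/10) = 14.7 − 12.775 = 1.925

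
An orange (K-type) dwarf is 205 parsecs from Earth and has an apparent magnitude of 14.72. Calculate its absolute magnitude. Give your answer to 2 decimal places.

M ≈ 8.16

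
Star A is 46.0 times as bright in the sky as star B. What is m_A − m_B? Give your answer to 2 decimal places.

Pogson: Δm = −2.5 log₁₀(ratio) = −2.5 log₁₀(46.0) = −2.5 × 1.6628 = -4.157
Star A is brighter, so it has the smaller magnitude: the difference is negative.

m_A − m_B ≈ -4.16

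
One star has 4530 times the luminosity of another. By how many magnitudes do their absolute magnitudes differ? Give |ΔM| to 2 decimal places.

|ΔM| ≈ 9.14

Pogson: ΔM = −2.5 log₁₀(ratio) = −2.5 log₁₀(4530) = −2.5 × 3.6561 = -9.140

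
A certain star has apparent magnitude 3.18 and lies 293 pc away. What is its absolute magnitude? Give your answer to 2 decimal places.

M ≈ -4.15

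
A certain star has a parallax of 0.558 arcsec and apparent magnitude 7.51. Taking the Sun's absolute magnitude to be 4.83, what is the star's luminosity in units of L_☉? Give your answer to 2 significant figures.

L/L_☉ ≈ 2.7×10^-3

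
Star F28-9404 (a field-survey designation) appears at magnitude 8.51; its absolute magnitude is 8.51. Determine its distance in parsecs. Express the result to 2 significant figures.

Distance modulus: m − M = 8.51 − (8.51) = 0.000
m − M = 5 log₁₀ d − 5
log₁₀ d = (m − M)/5 + 1 = 1.0000
d = 10^1.0000 = 10.00 pc

d ≈ 10 pc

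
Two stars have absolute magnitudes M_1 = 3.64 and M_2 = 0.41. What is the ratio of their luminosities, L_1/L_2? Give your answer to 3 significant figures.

ΔM = M_1 − M_2 = 3.23
L_1/L_2 = 10^(−0.4 ΔM) = 10^-1.292 = 0.05105

L_1/L_2 ≈ 0.0511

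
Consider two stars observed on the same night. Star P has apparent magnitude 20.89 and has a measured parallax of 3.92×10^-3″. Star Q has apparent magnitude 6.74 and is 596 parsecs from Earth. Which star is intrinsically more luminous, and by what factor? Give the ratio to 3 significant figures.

Star Q is more luminous, by a factor of 2.49×10^6.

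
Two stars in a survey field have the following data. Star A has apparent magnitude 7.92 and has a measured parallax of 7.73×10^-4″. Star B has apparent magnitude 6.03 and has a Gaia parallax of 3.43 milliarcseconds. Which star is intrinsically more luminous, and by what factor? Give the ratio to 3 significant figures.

Star A is more luminous, by a factor of 3.45.

Star A: d = 1/p = 1/7.73×10^-4″ = 1294 pc
Star A: M = m − 5 log₁₀ d + 5 = 7.92 − 5·3.1118 + 5 = -2.639
Star B: p = 3.43 mas = 3.43×10^-3″ → d = 1/p = 291.5 pc
Star B: M = m − 5 log₁₀ d + 5 = 6.03 − 5·2.4647 + 5 = -1.294
ΔM = M_A − M_B = -2.639 − (-1.294) = -1.346; smaller M is more luminous → Star A.
L ratio = 10^(0.4 |ΔM|) = 10^0.538 = 3.453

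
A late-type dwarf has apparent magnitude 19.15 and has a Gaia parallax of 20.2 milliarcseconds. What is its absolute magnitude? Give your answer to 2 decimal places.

M ≈ 15.68

p = 20.2 mas = 0.0202″ → d = 1/p = 49.50 pc
5 log₁₀(d/10 pc) = 5 log₁₀(49.50) − 5 = 3.473
M = m − 5 log₁₀(d/10) = 19.15 − 3.473 = 15.677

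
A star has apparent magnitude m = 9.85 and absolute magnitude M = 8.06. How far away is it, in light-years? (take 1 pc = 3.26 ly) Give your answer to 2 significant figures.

d ≈ 74 ly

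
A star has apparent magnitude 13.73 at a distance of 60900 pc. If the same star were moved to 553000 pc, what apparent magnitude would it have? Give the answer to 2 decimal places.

m ≈ 18.52

Flux ∝ 1/d², so Δm = 5 log₁₀(d₂/d₁) = 5 log₁₀(553000/60900) = 4.791
m₂ = m₁ + Δm = 13.73 + (4.791) = 18.521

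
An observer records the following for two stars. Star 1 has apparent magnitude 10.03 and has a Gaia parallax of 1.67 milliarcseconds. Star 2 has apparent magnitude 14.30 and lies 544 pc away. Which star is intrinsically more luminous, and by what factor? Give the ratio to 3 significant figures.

Star 1: p = 1.67 mas = 1.67×10^-3″ → d = 1/p = 598.8 pc
Star 1: M = m − 5 log₁₀ d + 5 = 10.03 − 5·2.7773 + 5 = 1.144
Star 2: M = m − 5 log₁₀ d + 5 = 14.30 − 5·2.7356 + 5 = 5.622
ΔM = M_1 − M_2 = 1.144 − (5.622) = -4.478; smaller M is more luminous → Star 1.
L ratio = 10^(0.4 |ΔM|) = 10^1.791 = 61.85

Star 1 is more luminous, by a factor of 61.9.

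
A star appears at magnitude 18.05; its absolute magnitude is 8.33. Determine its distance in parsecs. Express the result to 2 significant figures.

Distance modulus: m − M = 18.05 − (8.33) = 9.720
m − M = 5 log₁₀ d − 5
log₁₀ d = (m − M)/5 + 1 = 2.9440
d = 10^2.9440 = 879.0 pc

d ≈ 880 pc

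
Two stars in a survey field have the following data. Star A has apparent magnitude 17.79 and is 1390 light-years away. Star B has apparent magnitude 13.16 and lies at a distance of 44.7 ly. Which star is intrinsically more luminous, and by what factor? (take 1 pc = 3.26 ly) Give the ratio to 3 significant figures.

Star A: d = 1390 ly / 3.26 = 426.4 pc
Star A: M = m − 5 log₁₀ d + 5 = 17.79 − 5·2.6298 + 5 = 9.641
Star B: d = 44.7 ly / 3.26 = 13.71 pc
Star B: M = m − 5 log₁₀ d + 5 = 13.16 − 5·1.1371 + 5 = 12.475
ΔM = M_A − M_B = 9.641 − (12.475) = -2.834; smaller M is more luminous → Star A.
L ratio = 10^(0.4 |ΔM|) = 10^1.133 = 13.60

Star A is more luminous, by a factor of 13.6.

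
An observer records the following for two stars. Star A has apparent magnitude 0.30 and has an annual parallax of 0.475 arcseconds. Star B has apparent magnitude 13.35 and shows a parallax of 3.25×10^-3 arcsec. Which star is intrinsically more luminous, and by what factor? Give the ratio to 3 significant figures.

Star A is more luminous, by a factor of 7.77.

Star A: d = 1/p = 1/0.475″ = 2.105 pc
Star A: M = m − 5 log₁₀ d + 5 = 0.30 − 5·0.3233 + 5 = 3.683
Star B: d = 1/p = 1/3.25×10^-3″ = 307.7 pc
Star B: M = m − 5 log₁₀ d + 5 = 13.35 − 5·2.4881 + 5 = 5.909
ΔM = M_A − M_B = 3.683 − (5.909) = -2.226; smaller M is more luminous → Star A.
L ratio = 10^(0.4 |ΔM|) = 10^0.890 = 7.769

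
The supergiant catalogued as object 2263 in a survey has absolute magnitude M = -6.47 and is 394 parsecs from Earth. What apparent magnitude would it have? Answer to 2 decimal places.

m ≈ 1.51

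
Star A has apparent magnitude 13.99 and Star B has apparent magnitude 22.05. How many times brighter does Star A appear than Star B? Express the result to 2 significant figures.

1700

Magnitude difference = -8.06
Flux ratio = 10^(−0.4 Δm) = 10^(−0.4 × -8.06) = 10^3.224 = 1675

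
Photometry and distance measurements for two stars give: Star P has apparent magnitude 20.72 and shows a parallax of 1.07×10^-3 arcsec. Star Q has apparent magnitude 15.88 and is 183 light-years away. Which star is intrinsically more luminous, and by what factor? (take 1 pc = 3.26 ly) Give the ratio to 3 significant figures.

Star P is more luminous, by a factor of 3.21.

Star P: d = 1/p = 1/1.07×10^-3″ = 934.6 pc
Star P: M = m − 5 log₁₀ d + 5 = 20.72 − 5·2.9706 + 5 = 10.867
Star Q: d = 183 ly / 3.26 = 56.13 pc
Star Q: M = m − 5 log₁₀ d + 5 = 15.88 − 5·1.7492 + 5 = 12.134
ΔM = M_P − M_Q = 10.867 − (12.134) = -1.267; smaller M is more luminous → Star P.
L ratio = 10^(0.4 |ΔM|) = 10^0.507 = 3.212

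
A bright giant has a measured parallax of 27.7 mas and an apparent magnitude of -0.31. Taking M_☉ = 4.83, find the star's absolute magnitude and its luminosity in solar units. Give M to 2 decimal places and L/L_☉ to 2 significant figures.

d = 1/p = 1000/27.7 mas = 36.10 pc
M = m − 5 log₁₀ d + 5 = -0.31 − 5·1.5575 + 5 = -3.098
M − M_☉ = -3.098 − 4.83 = -7.928
L/L_☉ = 10^(−0.4 × -7.928) = 1483

M ≈ -3.10; L/L_☉ ≈ 1500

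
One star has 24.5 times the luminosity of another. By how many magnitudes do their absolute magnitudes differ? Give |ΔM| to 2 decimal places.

Pogson: ΔM = −2.5 log₁₀(ratio) = −2.5 log₁₀(24.5) = −2.5 × 1.3892 = -3.473

|ΔM| ≈ 3.47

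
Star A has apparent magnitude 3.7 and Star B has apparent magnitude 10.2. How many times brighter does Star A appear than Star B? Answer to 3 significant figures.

398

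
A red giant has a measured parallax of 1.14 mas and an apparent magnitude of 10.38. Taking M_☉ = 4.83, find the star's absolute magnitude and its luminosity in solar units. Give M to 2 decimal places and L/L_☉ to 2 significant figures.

d = 1/p = 1000/1.14 mas = 877.2 pc
M = m − 5 log₁₀ d + 5 = 10.38 − 5·2.9431 + 5 = 0.665
M − M_☉ = 0.665 − 4.83 = -4.165
L/L_☉ = 10^(−0.4 × -4.165) = 46.37

M ≈ 0.66; L/L_☉ ≈ 46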